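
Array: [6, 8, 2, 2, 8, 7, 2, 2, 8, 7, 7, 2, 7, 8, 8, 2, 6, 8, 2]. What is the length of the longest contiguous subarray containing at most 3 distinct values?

add 6: window [6] (1 distinct), len 1
add 8: window [6, 8] (2 distinct), len 2
add 2: window [6, 8, 2] (3 distinct), len 3
add 2: window [6, 8, 2, 2] (3 distinct), len 4
add 8: window [6, 8, 2, 2, 8] (3 distinct), len 5
add 7: window [8, 2, 2, 8, 7] (3 distinct), len 5
add 2: window [8, 2, 2, 8, 7, 2] (3 distinct), len 6
add 2: window [8, 2, 2, 8, 7, 2, 2] (3 distinct), len 7
add 8: window [8, 2, 2, 8, 7, 2, 2, 8] (3 distinct), len 8
add 7: window [8, 2, 2, 8, 7, 2, 2, 8, 7] (3 distinct), len 9
add 7: window [8, 2, 2, 8, 7, 2, 2, 8, 7, 7] (3 distinct), len 10
add 2: window [8, 2, 2, 8, 7, 2, 2, 8, 7, 7, 2] (3 distinct), len 11
add 7: window [8, 2, 2, 8, 7, 2, 2, 8, 7, 7, 2, 7] (3 distinct), len 12
add 8: window [8, 2, 2, 8, 7, 2, 2, 8, 7, 7, 2, 7, 8] (3 distinct), len 13
add 8: window [8, 2, 2, 8, 7, 2, 2, 8, 7, 7, 2, 7, 8, 8] (3 distinct), len 14
add 2: window [8, 2, 2, 8, 7, 2, 2, 8, 7, 7, 2, 7, 8, 8, 2] (3 distinct), len 15
add 6: window [8, 8, 2, 6] (3 distinct), len 4
add 8: window [8, 8, 2, 6, 8] (3 distinct), len 5
add 2: window [8, 8, 2, 6, 8, 2] (3 distinct), len 6
Longest length with ≤3 distinct: 15.

15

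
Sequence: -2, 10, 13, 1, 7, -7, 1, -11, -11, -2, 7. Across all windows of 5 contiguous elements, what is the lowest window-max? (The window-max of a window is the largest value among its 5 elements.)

[-2, 10, 13, 1, 7] → max 13
[10, 13, 1, 7, -7] → max 13
[13, 1, 7, -7, 1] → max 13
[1, 7, -7, 1, -11] → max 7
[7, -7, 1, -11, -11] → max 7
[-7, 1, -11, -11, -2] → max 1
[1, -11, -11, -2, 7] → max 7
Lowest of these is 1.

1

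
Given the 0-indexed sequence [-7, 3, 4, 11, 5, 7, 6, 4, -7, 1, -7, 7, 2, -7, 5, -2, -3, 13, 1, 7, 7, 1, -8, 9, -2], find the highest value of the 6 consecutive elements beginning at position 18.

9

Elements at indices 18..23: 1, 7, 7, 1, -8, 9
max(1, 7, 7, 1, -8, 9) = 9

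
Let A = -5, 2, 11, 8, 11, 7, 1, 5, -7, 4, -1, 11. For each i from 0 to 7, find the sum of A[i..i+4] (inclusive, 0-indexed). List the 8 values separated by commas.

-5 2 11 8 11 → sum 27
2 11 8 11 7 → sum 39
11 8 11 7 1 → sum 38
8 11 7 1 5 → sum 32
11 7 1 5 -7 → sum 17
7 1 5 -7 4 → sum 10
1 5 -7 4 -1 → sum 2
5 -7 4 -1 11 → sum 12

27, 39, 38, 32, 17, 10, 2, 12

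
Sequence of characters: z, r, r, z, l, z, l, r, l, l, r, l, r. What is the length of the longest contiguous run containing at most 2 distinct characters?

add z: window [z] (1 distinct), len 1
add r: window [z, r] (2 distinct), len 2
add r: window [z, r, r] (2 distinct), len 3
add z: window [z, r, r, z] (2 distinct), len 4
add l: window [z, l] (2 distinct), len 2
add z: window [z, l, z] (2 distinct), len 3
add l: window [z, l, z, l] (2 distinct), len 4
add r: window [l, r] (2 distinct), len 2
add l: window [l, r, l] (2 distinct), len 3
add l: window [l, r, l, l] (2 distinct), len 4
add r: window [l, r, l, l, r] (2 distinct), len 5
add l: window [l, r, l, l, r, l] (2 distinct), len 6
add r: window [l, r, l, l, r, l, r] (2 distinct), len 7
Longest length with ≤2 distinct: 7.

7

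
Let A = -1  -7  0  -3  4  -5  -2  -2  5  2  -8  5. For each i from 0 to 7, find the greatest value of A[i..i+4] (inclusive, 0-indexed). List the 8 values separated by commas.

4, 4, 4, 4, 5, 5, 5, 5

-1 -7 0 -3 4 → max 4
-7 0 -3 4 -5 → max 4
0 -3 4 -5 -2 → max 4
-3 4 -5 -2 -2 → max 4
4 -5 -2 -2 5 → max 5
-5 -2 -2 5 2 → max 5
-2 -2 5 2 -8 → max 5
-2 5 2 -8 5 → max 5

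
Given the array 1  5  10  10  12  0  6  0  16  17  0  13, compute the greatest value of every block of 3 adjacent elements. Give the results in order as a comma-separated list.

1 5 10 → max 10
5 10 10 → max 10
10 10 12 → max 12
10 12 0 → max 12
12 0 6 → max 12
0 6 0 → max 6
6 0 16 → max 16
0 16 17 → max 17
16 17 0 → max 17
17 0 13 → max 17

10, 10, 12, 12, 12, 6, 16, 17, 17, 17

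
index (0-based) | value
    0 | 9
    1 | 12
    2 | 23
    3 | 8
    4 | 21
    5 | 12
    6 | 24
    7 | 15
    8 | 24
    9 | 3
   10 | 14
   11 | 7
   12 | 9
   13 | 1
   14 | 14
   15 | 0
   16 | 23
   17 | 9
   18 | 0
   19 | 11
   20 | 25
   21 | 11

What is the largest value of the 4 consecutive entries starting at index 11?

14

Elements at indices 11..14: 7, 9, 1, 14
max(7, 9, 1, 14) = 14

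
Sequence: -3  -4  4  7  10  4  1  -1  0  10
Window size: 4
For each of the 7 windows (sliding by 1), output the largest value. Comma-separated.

-3 -4 4 7 → max 7
-4 4 7 10 → max 10
4 7 10 4 → max 10
7 10 4 1 → max 10
10 4 1 -1 → max 10
4 1 -1 0 → max 4
1 -1 0 10 → max 10

7, 10, 10, 10, 10, 4, 10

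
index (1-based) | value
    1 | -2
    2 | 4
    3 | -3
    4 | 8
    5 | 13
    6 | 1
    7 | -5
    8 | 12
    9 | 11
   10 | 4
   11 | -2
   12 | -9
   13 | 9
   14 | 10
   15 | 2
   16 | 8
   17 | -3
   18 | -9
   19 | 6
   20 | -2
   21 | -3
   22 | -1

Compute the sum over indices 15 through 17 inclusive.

Elements at indices 15..17: 2, 8, -3
sum(2, 8, -3) = 7

7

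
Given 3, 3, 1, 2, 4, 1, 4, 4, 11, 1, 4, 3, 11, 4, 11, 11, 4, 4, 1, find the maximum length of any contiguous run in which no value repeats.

4

add 3: [3] len 1
add 3 (repeat 3, move left end past it): [3] len 1
add 1: [3, 1] len 2
add 2: [3, 1, 2] len 3
add 4: [3, 1, 2, 4] len 4
add 1 (repeat 1, move left end past it): [2, 4, 1] len 3
add 4 (repeat 4, move left end past it): [1, 4] len 2
add 4 (repeat 4, move left end past it): [4] len 1
add 11: [4, 11] len 2
add 1: [4, 11, 1] len 3
add 4 (repeat 4, move left end past it): [11, 1, 4] len 3
add 3: [11, 1, 4, 3] len 4
add 11 (repeat 11, move left end past it): [1, 4, 3, 11] len 4
add 4 (repeat 4, move left end past it): [3, 11, 4] len 3
add 11 (repeat 11, move left end past it): [4, 11] len 2
add 11 (repeat 11, move left end past it): [11] len 1
add 4: [11, 4] len 2
add 4 (repeat 4, move left end past it): [4] len 1
add 1: [4, 1] len 2
Longest all-distinct length: 4.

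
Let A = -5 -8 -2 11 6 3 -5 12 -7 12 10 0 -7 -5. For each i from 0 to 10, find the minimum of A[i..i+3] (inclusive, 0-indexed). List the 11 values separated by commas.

Sliding a size-4 window across the 14 values:
[-5, -8, -2, 11] → min -8
[-8, -2, 11, 6] → min -8
[-2, 11, 6, 3] → min -2
[11, 6, 3, -5] → min -5
[6, 3, -5, 12] → min -5
[3, -5, 12, -7] → min -7
[-5, 12, -7, 12] → min -7
[12, -7, 12, 10] → min -7
[-7, 12, 10, 0] → min -7
[12, 10, 0, -7] → min -7
[10, 0, -7, -5] → min -7

-8, -8, -2, -5, -5, -7, -7, -7, -7, -7, -7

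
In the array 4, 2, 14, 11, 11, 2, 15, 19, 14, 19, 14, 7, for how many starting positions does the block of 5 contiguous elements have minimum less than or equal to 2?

[4, 2, 14, 11, 11] → min 2  ≤ 2 ✓
[2, 14, 11, 11, 2] → min 2  ≤ 2 ✓
[14, 11, 11, 2, 15] → min 2  ≤ 2 ✓
[11, 11, 2, 15, 19] → min 2  ≤ 2 ✓
[11, 2, 15, 19, 14] → min 2  ≤ 2 ✓
[2, 15, 19, 14, 19] → min 2  ≤ 2 ✓
[15, 19, 14, 19, 14] → min 14
[19, 14, 19, 14, 7] → min 7
6 windows satisfy the condition.

6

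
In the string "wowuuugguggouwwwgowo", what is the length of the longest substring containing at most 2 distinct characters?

8

add w: window [w] (1 distinct), len 1
add o: window [w, o] (2 distinct), len 2
add w: window [w, o, w] (2 distinct), len 3
add u: window [w, u] (2 distinct), len 2
add u: window [w, u, u] (2 distinct), len 3
add u: window [w, u, u, u] (2 distinct), len 4
add g: window [u, u, u, g] (2 distinct), len 4
add g: window [u, u, u, g, g] (2 distinct), len 5
add u: window [u, u, u, g, g, u] (2 distinct), len 6
add g: window [u, u, u, g, g, u, g] (2 distinct), len 7
add g: window [u, u, u, g, g, u, g, g] (2 distinct), len 8
add o: window [g, g, o] (2 distinct), len 3
add u: window [o, u] (2 distinct), len 2
add w: window [u, w] (2 distinct), len 2
add w: window [u, w, w] (2 distinct), len 3
add w: window [u, w, w, w] (2 distinct), len 4
add g: window [w, w, w, g] (2 distinct), len 4
add o: window [g, o] (2 distinct), len 2
add w: window [o, w] (2 distinct), len 2
add o: window [o, w, o] (2 distinct), len 3
Longest length with ≤2 distinct: 8.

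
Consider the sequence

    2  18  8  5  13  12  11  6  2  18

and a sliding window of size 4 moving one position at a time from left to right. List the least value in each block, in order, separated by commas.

Sliding a size-4 window across the 10 values:
[2, 18, 8, 5] → min 2
[18, 8, 5, 13] → min 5
[8, 5, 13, 12] → min 5
[5, 13, 12, 11] → min 5
[13, 12, 11, 6] → min 6
[12, 11, 6, 2] → min 2
[11, 6, 2, 18] → min 2

2, 5, 5, 5, 6, 2, 2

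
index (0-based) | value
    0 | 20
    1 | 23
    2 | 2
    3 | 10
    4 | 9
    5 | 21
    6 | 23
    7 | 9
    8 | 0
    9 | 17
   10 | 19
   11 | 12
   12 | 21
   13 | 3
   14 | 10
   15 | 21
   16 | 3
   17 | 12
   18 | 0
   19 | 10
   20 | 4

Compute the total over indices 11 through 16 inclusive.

Elements at indices 11..16: 12, 21, 3, 10, 21, 3
sum(12, 21, 3, 10, 21, 3) = 70

70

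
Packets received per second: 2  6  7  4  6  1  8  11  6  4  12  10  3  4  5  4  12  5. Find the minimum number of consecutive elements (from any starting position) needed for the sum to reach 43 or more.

add 2: running sum 2 < 43
add 6: running sum 8 < 43
add 7: running sum 15 < 43
add 4: running sum 19 < 43
add 6: running sum 25 < 43
add 1: running sum 26 < 43
add 8: running sum 34 < 43
add 11: shortest ending here [6, 7, 4, 6, 1, 8, 11] sum 43, len 7
add 6: shortest ending here [7, 4, 6, 1, 8, 11, 6] sum 43, len 7
add 4: shortest ending here [7, 4, 6, 1, 8, 11, 6, 4] sum 47, len 8
add 12: shortest ending here [6, 1, 8, 11, 6, 4, 12] sum 48, len 7
add 10: shortest ending here [11, 6, 4, 12, 10] sum 43, len 5
add 3: shortest ending here [11, 6, 4, 12, 10, 3] sum 46, len 6
add 4: shortest ending here [11, 6, 4, 12, 10, 3, 4] sum 50, len 7
add 5: shortest ending here [6, 4, 12, 10, 3, 4, 5] sum 44, len 7
add 4: shortest ending here [6, 4, 12, 10, 3, 4, 5, 4] sum 48, len 8
add 12: shortest ending here [12, 10, 3, 4, 5, 4, 12] sum 50, len 7
add 5: shortest ending here [10, 3, 4, 5, 4, 12, 5] sum 43, len 7
Shortest qualifying length: 5.

5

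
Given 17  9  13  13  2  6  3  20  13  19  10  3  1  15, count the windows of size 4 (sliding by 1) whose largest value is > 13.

[17, 9, 13, 13] → max 17  > 13 ✓
[9, 13, 13, 2] → max 13
[13, 13, 2, 6] → max 13
[13, 2, 6, 3] → max 13
[2, 6, 3, 20] → max 20  > 13 ✓
[6, 3, 20, 13] → max 20  > 13 ✓
[3, 20, 13, 19] → max 20  > 13 ✓
[20, 13, 19, 10] → max 20  > 13 ✓
[13, 19, 10, 3] → max 19  > 13 ✓
[19, 10, 3, 1] → max 19  > 13 ✓
[10, 3, 1, 15] → max 15  > 13 ✓
8 windows satisfy the condition.

8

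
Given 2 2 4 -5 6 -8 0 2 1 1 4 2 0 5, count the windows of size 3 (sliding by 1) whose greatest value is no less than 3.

[2, 2, 4] → max 4  ≥ 3 ✓
[2, 4, -5] → max 4  ≥ 3 ✓
[4, -5, 6] → max 6  ≥ 3 ✓
[-5, 6, -8] → max 6  ≥ 3 ✓
[6, -8, 0] → max 6  ≥ 3 ✓
[-8, 0, 2] → max 2
[0, 2, 1] → max 2
[2, 1, 1] → max 2
[1, 1, 4] → max 4  ≥ 3 ✓
[1, 4, 2] → max 4  ≥ 3 ✓
[4, 2, 0] → max 4  ≥ 3 ✓
[2, 0, 5] → max 5  ≥ 3 ✓
9 windows satisfy the condition.

9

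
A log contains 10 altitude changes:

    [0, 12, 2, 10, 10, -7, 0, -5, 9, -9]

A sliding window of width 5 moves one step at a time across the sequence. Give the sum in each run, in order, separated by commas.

0 12 2 10 10 → sum 34
12 2 10 10 -7 → sum 27
2 10 10 -7 0 → sum 15
10 10 -7 0 -5 → sum 8
10 -7 0 -5 9 → sum 7
-7 0 -5 9 -9 → sum -12

34, 27, 15, 8, 7, -12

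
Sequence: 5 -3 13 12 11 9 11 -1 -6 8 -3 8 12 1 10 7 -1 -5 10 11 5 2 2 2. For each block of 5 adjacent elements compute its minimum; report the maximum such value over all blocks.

[5, -3, 13, 12, 11] → min -3
[-3, 13, 12, 11, 9] → min -3
[13, 12, 11, 9, 11] → min 9
[12, 11, 9, 11, -1] → min -1
[11, 9, 11, -1, -6] → min -6
[9, 11, -1, -6, 8] → min -6
[11, -1, -6, 8, -3] → min -6
[-1, -6, 8, -3, 8] → min -6
[-6, 8, -3, 8, 12] → min -6
[8, -3, 8, 12, 1] → min -3
[-3, 8, 12, 1, 10] → min -3
[8, 12, 1, 10, 7] → min 1
[12, 1, 10, 7, -1] → min -1
[1, 10, 7, -1, -5] → min -5
[10, 7, -1, -5, 10] → min -5
[7, -1, -5, 10, 11] → min -5
[-1, -5, 10, 11, 5] → min -5
[-5, 10, 11, 5, 2] → min -5
[10, 11, 5, 2, 2] → min 2
[11, 5, 2, 2, 2] → min 2
Maximum of these is 9.

9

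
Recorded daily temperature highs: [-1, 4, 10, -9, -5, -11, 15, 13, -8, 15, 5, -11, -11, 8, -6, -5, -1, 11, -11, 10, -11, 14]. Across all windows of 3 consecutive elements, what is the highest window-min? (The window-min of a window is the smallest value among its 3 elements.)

-1

Each size-3 window and its min:
[-1, 4, 10] → min -1
[4, 10, -9] → min -9
[10, -9, -5] → min -9
[-9, -5, -11] → min -11
[-5, -11, 15] → min -11
[-11, 15, 13] → min -11
[15, 13, -8] → min -8
[13, -8, 15] → min -8
[-8, 15, 5] → min -8
[15, 5, -11] → min -11
[5, -11, -11] → min -11
[-11, -11, 8] → min -11
[-11, 8, -6] → min -11
[8, -6, -5] → min -6
[-6, -5, -1] → min -6
[-5, -1, 11] → min -5
[-1, 11, -11] → min -11
[11, -11, 10] → min -11
[-11, 10, -11] → min -11
[10, -11, 14] → min -11
Highest of these is -1.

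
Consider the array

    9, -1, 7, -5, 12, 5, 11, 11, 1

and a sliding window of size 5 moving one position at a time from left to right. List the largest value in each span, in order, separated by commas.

Sliding a size-5 window across the 9 values:
9 -1 7 -5 12 → max 12
-1 7 -5 12 5 → max 12
7 -5 12 5 11 → max 12
-5 12 5 11 11 → max 12
12 5 11 11 1 → max 12

12, 12, 12, 12, 12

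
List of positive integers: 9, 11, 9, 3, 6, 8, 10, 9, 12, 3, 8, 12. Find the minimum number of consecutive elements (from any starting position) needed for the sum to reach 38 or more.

add 9: running sum 9 < 38
add 11: running sum 20 < 38
add 9: running sum 29 < 38
add 3: running sum 32 < 38
add 6: shortest ending here [9, 11, 9, 3, 6] sum 38, len 5
add 8: shortest ending here [9, 11, 9, 3, 6, 8] sum 46, len 6
add 10: shortest ending here [11, 9, 3, 6, 8, 10] sum 47, len 6
add 9: shortest ending here [9, 3, 6, 8, 10, 9] sum 45, len 6
add 12: shortest ending here [8, 10, 9, 12] sum 39, len 4
add 3: shortest ending here [8, 10, 9, 12, 3] sum 42, len 5
add 8: shortest ending here [10, 9, 12, 3, 8] sum 42, len 5
add 12: shortest ending here [9, 12, 3, 8, 12] sum 44, len 5
Shortest qualifying length: 4.

4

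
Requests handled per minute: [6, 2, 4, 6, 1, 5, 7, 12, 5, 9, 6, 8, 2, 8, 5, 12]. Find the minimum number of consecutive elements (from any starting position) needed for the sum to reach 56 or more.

8

add 6: running sum 6 < 56
add 2: running sum 8 < 56
add 4: running sum 12 < 56
add 6: running sum 18 < 56
add 1: running sum 19 < 56
add 5: running sum 24 < 56
add 7: running sum 31 < 56
add 12: running sum 43 < 56
add 5: running sum 48 < 56
add 9: shortest ending here [6, 2, 4, 6, 1, 5, 7, 12, 5, 9] sum 57, len 10
add 6: shortest ending here [2, 4, 6, 1, 5, 7, 12, 5, 9, 6] sum 57, len 10
add 8: shortest ending here [6, 1, 5, 7, 12, 5, 9, 6, 8] sum 59, len 9
add 2: shortest ending here [6, 1, 5, 7, 12, 5, 9, 6, 8, 2] sum 61, len 10
add 8: shortest ending here [7, 12, 5, 9, 6, 8, 2, 8] sum 57, len 8
add 5: shortest ending here [7, 12, 5, 9, 6, 8, 2, 8, 5] sum 62, len 9
add 12: shortest ending here [12, 5, 9, 6, 8, 2, 8, 5, 12] sum 67, len 9
Shortest qualifying length: 8.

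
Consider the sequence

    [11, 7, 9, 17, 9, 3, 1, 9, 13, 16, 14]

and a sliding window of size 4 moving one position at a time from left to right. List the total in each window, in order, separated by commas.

11 7 9 17 → sum 44
7 9 17 9 → sum 42
9 17 9 3 → sum 38
17 9 3 1 → sum 30
9 3 1 9 → sum 22
3 1 9 13 → sum 26
1 9 13 16 → sum 39
9 13 16 14 → sum 52

44, 42, 38, 30, 22, 26, 39, 52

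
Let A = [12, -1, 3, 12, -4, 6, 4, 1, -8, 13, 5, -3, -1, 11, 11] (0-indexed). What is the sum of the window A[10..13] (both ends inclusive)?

Elements at indices 10..13: 5, -3, -1, 11
sum(5, -3, -1, 11) = 12

12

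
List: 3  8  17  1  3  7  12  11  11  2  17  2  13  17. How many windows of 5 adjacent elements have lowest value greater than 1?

6

[3, 8, 17, 1, 3] → min 1
[8, 17, 1, 3, 7] → min 1
[17, 1, 3, 7, 12] → min 1
[1, 3, 7, 12, 11] → min 1
[3, 7, 12, 11, 11] → min 3  > 1 ✓
[7, 12, 11, 11, 2] → min 2  > 1 ✓
[12, 11, 11, 2, 17] → min 2  > 1 ✓
[11, 11, 2, 17, 2] → min 2  > 1 ✓
[11, 2, 17, 2, 13] → min 2  > 1 ✓
[2, 17, 2, 13, 17] → min 2  > 1 ✓
6 windows satisfy the condition.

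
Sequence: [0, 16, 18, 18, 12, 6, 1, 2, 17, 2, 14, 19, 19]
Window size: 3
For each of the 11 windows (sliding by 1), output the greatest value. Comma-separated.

18, 18, 18, 18, 12, 6, 17, 17, 17, 19, 19

Sliding a size-3 window across the 13 values:
0 16 18 → max 18
16 18 18 → max 18
18 18 12 → max 18
18 12 6 → max 18
12 6 1 → max 12
6 1 2 → max 6
1 2 17 → max 17
2 17 2 → max 17
17 2 14 → max 17
2 14 19 → max 19
14 19 19 → max 19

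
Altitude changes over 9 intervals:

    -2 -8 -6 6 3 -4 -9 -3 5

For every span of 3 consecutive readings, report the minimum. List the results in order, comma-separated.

-2 -8 -6 → min -8
-8 -6 6 → min -8
-6 6 3 → min -6
6 3 -4 → min -4
3 -4 -9 → min -9
-4 -9 -3 → min -9
-9 -3 5 → min -9

-8, -8, -6, -4, -9, -9, -9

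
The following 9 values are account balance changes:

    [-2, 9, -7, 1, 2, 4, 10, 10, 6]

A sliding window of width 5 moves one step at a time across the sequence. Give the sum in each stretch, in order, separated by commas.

-2 9 -7 1 2 → sum 3
9 -7 1 2 4 → sum 9
-7 1 2 4 10 → sum 10
1 2 4 10 10 → sum 27
2 4 10 10 6 → sum 32

3, 9, 10, 27, 32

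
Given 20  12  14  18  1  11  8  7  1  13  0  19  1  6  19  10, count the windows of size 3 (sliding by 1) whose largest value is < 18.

[20, 12, 14] → max 20
[12, 14, 18] → max 18
[14, 18, 1] → max 18
[18, 1, 11] → max 18
[1, 11, 8] → max 11  < 18 ✓
[11, 8, 7] → max 11  < 18 ✓
[8, 7, 1] → max 8  < 18 ✓
[7, 1, 13] → max 13  < 18 ✓
[1, 13, 0] → max 13  < 18 ✓
[13, 0, 19] → max 19
[0, 19, 1] → max 19
[19, 1, 6] → max 19
[1, 6, 19] → max 19
[6, 19, 10] → max 19
5 windows satisfy the condition.

5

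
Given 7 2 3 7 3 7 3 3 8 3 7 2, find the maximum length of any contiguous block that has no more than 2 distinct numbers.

Extend right; when distinct count exceeds 2, shrink from the left:
add 7: window [7] (1 distinct), len 1
add 2: window [7, 2] (2 distinct), len 2
add 3: window [2, 3] (2 distinct), len 2
add 7: window [3, 7] (2 distinct), len 2
add 3: window [3, 7, 3] (2 distinct), len 3
add 7: window [3, 7, 3, 7] (2 distinct), len 4
add 3: window [3, 7, 3, 7, 3] (2 distinct), len 5
add 3: window [3, 7, 3, 7, 3, 3] (2 distinct), len 6
add 8: window [3, 3, 8] (2 distinct), len 3
add 3: window [3, 3, 8, 3] (2 distinct), len 4
add 7: window [3, 7] (2 distinct), len 2
add 2: window [7, 2] (2 distinct), len 2
Longest length with ≤2 distinct: 6.

6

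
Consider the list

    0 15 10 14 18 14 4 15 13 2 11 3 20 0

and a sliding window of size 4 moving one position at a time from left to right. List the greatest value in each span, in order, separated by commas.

0 15 10 14 → max 15
15 10 14 18 → max 18
10 14 18 14 → max 18
14 18 14 4 → max 18
18 14 4 15 → max 18
14 4 15 13 → max 15
4 15 13 2 → max 15
15 13 2 11 → max 15
13 2 11 3 → max 13
2 11 3 20 → max 20
11 3 20 0 → max 20

15, 18, 18, 18, 18, 15, 15, 15, 13, 20, 20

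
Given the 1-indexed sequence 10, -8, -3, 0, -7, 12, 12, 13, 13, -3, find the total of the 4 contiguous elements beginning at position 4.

Elements at indices 4..7: 0, -7, 12, 12
sum(0, -7, 12, 12) = 17

17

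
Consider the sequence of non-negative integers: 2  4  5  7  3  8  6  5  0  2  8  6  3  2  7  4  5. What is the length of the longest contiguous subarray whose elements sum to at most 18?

4

add 2: [2] sum 2, len 1
add 4: [2, 4] sum 6, len 2
add 5: [2, 4, 5] sum 11, len 3
add 7: [2, 4, 5, 7] sum 18, len 4
add 3: [5, 7, 3] sum 15, len 3
add 8: [7, 3, 8] sum 18, len 3
add 6: [3, 8, 6] sum 17, len 3
add 5: [6, 5] sum 11, len 2
add 0: [6, 5, 0] sum 11, len 3
add 2: [6, 5, 0, 2] sum 13, len 4
add 8: [5, 0, 2, 8] sum 15, len 4
add 6: [0, 2, 8, 6] sum 16, len 4
add 3: [8, 6, 3] sum 17, len 3
add 2: [6, 3, 2] sum 11, len 3
add 7: [6, 3, 2, 7] sum 18, len 4
add 4: [3, 2, 7, 4] sum 16, len 4
add 5: [2, 7, 4, 5] sum 18, len 4
Longest length seen: 4.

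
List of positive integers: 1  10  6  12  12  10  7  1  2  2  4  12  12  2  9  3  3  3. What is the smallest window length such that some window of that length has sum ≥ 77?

add 1: running sum 1 < 77
add 10: running sum 11 < 77
add 6: running sum 17 < 77
add 12: running sum 29 < 77
add 12: running sum 41 < 77
add 10: running sum 51 < 77
add 7: running sum 58 < 77
add 1: running sum 59 < 77
add 2: running sum 61 < 77
add 2: running sum 63 < 77
add 4: running sum 67 < 77
add 12: shortest ending here [10, 6, 12, 12, 10, 7, 1, 2, 2, 4, 12] sum 78, len 11
add 12: shortest ending here [6, 12, 12, 10, 7, 1, 2, 2, 4, 12, 12] sum 80, len 11
add 2: shortest ending here [6, 12, 12, 10, 7, 1, 2, 2, 4, 12, 12, 2] sum 82, len 12
add 9: shortest ending here [12, 12, 10, 7, 1, 2, 2, 4, 12, 12, 2, 9] sum 85, len 12
add 3: shortest ending here [12, 12, 10, 7, 1, 2, 2, 4, 12, 12, 2, 9, 3] sum 88, len 13
add 3: shortest ending here [12, 10, 7, 1, 2, 2, 4, 12, 12, 2, 9, 3, 3] sum 79, len 13
add 3: shortest ending here [12, 10, 7, 1, 2, 2, 4, 12, 12, 2, 9, 3, 3, 3] sum 82, len 14
Shortest qualifying length: 11.

11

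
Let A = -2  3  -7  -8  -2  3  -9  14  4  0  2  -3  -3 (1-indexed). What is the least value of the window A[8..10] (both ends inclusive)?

0

Elements at indices 8..10: 14, 4, 0
min(14, 4, 0) = 0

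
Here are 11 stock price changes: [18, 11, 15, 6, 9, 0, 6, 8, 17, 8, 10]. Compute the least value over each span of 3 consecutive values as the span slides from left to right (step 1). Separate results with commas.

18 11 15 → min 11
11 15 6 → min 6
15 6 9 → min 6
6 9 0 → min 0
9 0 6 → min 0
0 6 8 → min 0
6 8 17 → min 6
8 17 8 → min 8
17 8 10 → min 8

11, 6, 6, 0, 0, 0, 6, 8, 8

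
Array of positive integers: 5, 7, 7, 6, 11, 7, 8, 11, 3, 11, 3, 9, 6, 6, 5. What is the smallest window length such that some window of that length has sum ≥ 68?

9

add 5: running sum 5 < 68
add 7: running sum 12 < 68
add 7: running sum 19 < 68
add 6: running sum 25 < 68
add 11: running sum 36 < 68
add 7: running sum 43 < 68
add 8: running sum 51 < 68
add 11: running sum 62 < 68
add 3: running sum 65 < 68
add 11: shortest ending here [7, 7, 6, 11, 7, 8, 11, 3, 11] sum 71, len 9
add 3: shortest ending here [7, 7, 6, 11, 7, 8, 11, 3, 11, 3] sum 74, len 10
add 9: shortest ending here [6, 11, 7, 8, 11, 3, 11, 3, 9] sum 69, len 9
add 6: shortest ending here [11, 7, 8, 11, 3, 11, 3, 9, 6] sum 69, len 9
add 6: shortest ending here [11, 7, 8, 11, 3, 11, 3, 9, 6, 6] sum 75, len 10
add 5: shortest ending here [7, 8, 11, 3, 11, 3, 9, 6, 6, 5] sum 69, len 10
Shortest qualifying length: 9.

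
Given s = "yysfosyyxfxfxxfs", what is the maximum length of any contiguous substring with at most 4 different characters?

Extend right; when distinct count exceeds 4, shrink from the left:
[y] 1 distinct, len 1
[y, y] 1 distinct, len 2
[y, y, s] 2 distinct, len 3
[y, y, s, f] 3 distinct, len 4
[y, y, s, f, o] 4 distinct, len 5
[y, y, s, f, o, s] 4 distinct, len 6
[y, y, s, f, o, s, y] 4 distinct, len 7
[y, y, s, f, o, s, y, y] 4 distinct, len 8
[o, s, y, y, x] 4 distinct, len 5
[s, y, y, x, f] 4 distinct, len 5
[s, y, y, x, f, x] 4 distinct, len 6
[s, y, y, x, f, x, f] 4 distinct, len 7
[s, y, y, x, f, x, f, x] 4 distinct, len 8
[s, y, y, x, f, x, f, x, x] 4 distinct, len 9
[s, y, y, x, f, x, f, x, x, f] 4 distinct, len 10
[s, y, y, x, f, x, f, x, x, f, s] 4 distinct, len 11
Longest length with ≤4 distinct: 11.

11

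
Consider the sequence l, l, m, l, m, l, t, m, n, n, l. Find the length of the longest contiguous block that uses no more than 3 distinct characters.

Extend right; when distinct count exceeds 3, shrink from the left:
add l: window [l] (1 distinct), len 1
add l: window [l, l] (1 distinct), len 2
add m: window [l, l, m] (2 distinct), len 3
add l: window [l, l, m, l] (2 distinct), len 4
add m: window [l, l, m, l, m] (2 distinct), len 5
add l: window [l, l, m, l, m, l] (2 distinct), len 6
add t: window [l, l, m, l, m, l, t] (3 distinct), len 7
add m: window [l, l, m, l, m, l, t, m] (3 distinct), len 8
add n: window [t, m, n] (3 distinct), len 3
add n: window [t, m, n, n] (3 distinct), len 4
add l: window [m, n, n, l] (3 distinct), len 4
Longest length with ≤3 distinct: 8.

8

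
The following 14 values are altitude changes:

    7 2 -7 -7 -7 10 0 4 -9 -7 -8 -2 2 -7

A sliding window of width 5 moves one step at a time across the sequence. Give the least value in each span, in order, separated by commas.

-7, -7, -7, -7, -9, -9, -9, -9, -9, -8

Sliding a size-5 window across the 14 values:
(7, 2, -7, -7, -7) → min -7
(2, -7, -7, -7, 10) → min -7
(-7, -7, -7, 10, 0) → min -7
(-7, -7, 10, 0, 4) → min -7
(-7, 10, 0, 4, -9) → min -9
(10, 0, 4, -9, -7) → min -9
(0, 4, -9, -7, -8) → min -9
(4, -9, -7, -8, -2) → min -9
(-9, -7, -8, -2, 2) → min -9
(-7, -8, -2, 2, -7) → min -8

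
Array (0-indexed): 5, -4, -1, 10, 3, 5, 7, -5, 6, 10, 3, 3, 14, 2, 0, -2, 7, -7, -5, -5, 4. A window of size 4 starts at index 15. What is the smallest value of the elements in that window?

-7

Elements at indices 15..18: -2, 7, -7, -5
min(-2, 7, -7, -5) = -7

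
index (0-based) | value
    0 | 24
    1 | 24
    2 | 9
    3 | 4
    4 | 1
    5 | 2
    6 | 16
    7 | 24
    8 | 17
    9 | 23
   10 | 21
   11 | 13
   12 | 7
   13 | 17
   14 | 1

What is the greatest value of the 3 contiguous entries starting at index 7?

Elements at indices 7..9: 24, 17, 23
max(24, 17, 23) = 24

24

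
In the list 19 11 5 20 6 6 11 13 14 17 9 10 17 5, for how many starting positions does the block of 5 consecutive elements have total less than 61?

[19, 11, 5, 20, 6] → sum 61
[11, 5, 20, 6, 6] → sum 48  < 61 ✓
[5, 20, 6, 6, 11] → sum 48  < 61 ✓
[20, 6, 6, 11, 13] → sum 56  < 61 ✓
[6, 6, 11, 13, 14] → sum 50  < 61 ✓
[6, 11, 13, 14, 17] → sum 61
[11, 13, 14, 17, 9] → sum 64
[13, 14, 17, 9, 10] → sum 63
[14, 17, 9, 10, 17] → sum 67
[17, 9, 10, 17, 5] → sum 58  < 61 ✓
5 windows satisfy the condition.

5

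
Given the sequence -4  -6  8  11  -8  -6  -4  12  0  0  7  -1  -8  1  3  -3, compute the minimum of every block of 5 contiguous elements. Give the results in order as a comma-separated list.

-8, -8, -8, -8, -8, -6, -4, -1, -8, -8, -8, -8

Sliding a size-5 window across the 16 values:
-4 -6 8 11 -8 → min -8
-6 8 11 -8 -6 → min -8
8 11 -8 -6 -4 → min -8
11 -8 -6 -4 12 → min -8
-8 -6 -4 12 0 → min -8
-6 -4 12 0 0 → min -6
-4 12 0 0 7 → min -4
12 0 0 7 -1 → min -1
0 0 7 -1 -8 → min -8
0 7 -1 -8 1 → min -8
7 -1 -8 1 3 → min -8
-1 -8 1 3 -3 → min -8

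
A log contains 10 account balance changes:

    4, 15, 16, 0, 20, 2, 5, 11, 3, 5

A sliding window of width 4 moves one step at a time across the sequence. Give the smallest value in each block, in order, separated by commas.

0, 0, 0, 0, 2, 2, 3

Sliding a size-4 window across the 10 values:
(4, 15, 16, 0) → min 0
(15, 16, 0, 20) → min 0
(16, 0, 20, 2) → min 0
(0, 20, 2, 5) → min 0
(20, 2, 5, 11) → min 2
(2, 5, 11, 3) → min 2
(5, 11, 3, 5) → min 3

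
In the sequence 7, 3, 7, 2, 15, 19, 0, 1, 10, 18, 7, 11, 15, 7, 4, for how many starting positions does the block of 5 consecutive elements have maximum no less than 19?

5

7 3 7 2 15 → max 15
3 7 2 15 19 → max 19  ≥ 19 ✓
7 2 15 19 0 → max 19  ≥ 19 ✓
2 15 19 0 1 → max 19  ≥ 19 ✓
15 19 0 1 10 → max 19  ≥ 19 ✓
19 0 1 10 18 → max 19  ≥ 19 ✓
0 1 10 18 7 → max 18
1 10 18 7 11 → max 18
10 18 7 11 15 → max 18
18 7 11 15 7 → max 18
7 11 15 7 4 → max 15
5 windows satisfy the condition.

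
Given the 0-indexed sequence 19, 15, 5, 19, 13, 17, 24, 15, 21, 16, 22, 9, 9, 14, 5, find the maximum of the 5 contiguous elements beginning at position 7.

22

Elements at indices 7..11: 15, 21, 16, 22, 9
max(15, 21, 16, 22, 9) = 22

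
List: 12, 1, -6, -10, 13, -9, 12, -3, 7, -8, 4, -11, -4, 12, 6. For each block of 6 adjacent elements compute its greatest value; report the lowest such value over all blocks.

Window maxs for each of the 10 positions:
12 1 -6 -10 13 -9 → max 13
1 -6 -10 13 -9 12 → max 13
-6 -10 13 -9 12 -3 → max 13
-10 13 -9 12 -3 7 → max 13
13 -9 12 -3 7 -8 → max 13
-9 12 -3 7 -8 4 → max 12
12 -3 7 -8 4 -11 → max 12
-3 7 -8 4 -11 -4 → max 7
7 -8 4 -11 -4 12 → max 12
-8 4 -11 -4 12 6 → max 12
Lowest of these is 7.

7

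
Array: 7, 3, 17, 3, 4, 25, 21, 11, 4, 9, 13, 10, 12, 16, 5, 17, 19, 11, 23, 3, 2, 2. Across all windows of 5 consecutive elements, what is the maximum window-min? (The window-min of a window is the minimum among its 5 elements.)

9

Each size-5 window and its min:
7 3 17 3 4 → min 3
3 17 3 4 25 → min 3
17 3 4 25 21 → min 3
3 4 25 21 11 → min 3
4 25 21 11 4 → min 4
25 21 11 4 9 → min 4
21 11 4 9 13 → min 4
11 4 9 13 10 → min 4
4 9 13 10 12 → min 4
9 13 10 12 16 → min 9
13 10 12 16 5 → min 5
10 12 16 5 17 → min 5
12 16 5 17 19 → min 5
16 5 17 19 11 → min 5
5 17 19 11 23 → min 5
17 19 11 23 3 → min 3
19 11 23 3 2 → min 2
11 23 3 2 2 → min 2
Maximum of these is 9.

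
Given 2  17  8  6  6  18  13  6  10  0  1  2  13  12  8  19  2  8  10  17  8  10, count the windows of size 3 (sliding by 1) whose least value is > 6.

5

[2, 17, 8] → min 2
[17, 8, 6] → min 6
[8, 6, 6] → min 6
[6, 6, 18] → min 6
[6, 18, 13] → min 6
[18, 13, 6] → min 6
[13, 6, 10] → min 6
[6, 10, 0] → min 0
[10, 0, 1] → min 0
[0, 1, 2] → min 0
[1, 2, 13] → min 1
[2, 13, 12] → min 2
[13, 12, 8] → min 8  > 6 ✓
[12, 8, 19] → min 8  > 6 ✓
[8, 19, 2] → min 2
[19, 2, 8] → min 2
[2, 8, 10] → min 2
[8, 10, 17] → min 8  > 6 ✓
[10, 17, 8] → min 8  > 6 ✓
[17, 8, 10] → min 8  > 6 ✓
5 windows satisfy the condition.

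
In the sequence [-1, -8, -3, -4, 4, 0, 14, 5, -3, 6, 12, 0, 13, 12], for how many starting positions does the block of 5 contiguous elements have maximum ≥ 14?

5

-1 -8 -3 -4 4 → max 4
-8 -3 -4 4 0 → max 4
-3 -4 4 0 14 → max 14  ≥ 14 ✓
-4 4 0 14 5 → max 14  ≥ 14 ✓
4 0 14 5 -3 → max 14  ≥ 14 ✓
0 14 5 -3 6 → max 14  ≥ 14 ✓
14 5 -3 6 12 → max 14  ≥ 14 ✓
5 -3 6 12 0 → max 12
-3 6 12 0 13 → max 13
6 12 0 13 12 → max 13
5 windows satisfy the condition.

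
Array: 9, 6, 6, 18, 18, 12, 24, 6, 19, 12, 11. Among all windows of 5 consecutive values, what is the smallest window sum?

57

Each size-5 window and its sum:
9 6 6 18 18 → sum 57
6 6 18 18 12 → sum 60
6 18 18 12 24 → sum 78
18 18 12 24 6 → sum 78
18 12 24 6 19 → sum 79
12 24 6 19 12 → sum 73
24 6 19 12 11 → sum 72
Smallest of these is 57.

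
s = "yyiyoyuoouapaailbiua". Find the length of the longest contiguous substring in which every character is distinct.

[y] len 1
[y] len 1
[y, i] len 2
[i, y] len 2
[i, y, o] len 3
[o, y] len 2
[o, y, u] len 3
[y, u, o] len 3
[o] len 1
[o, u] len 2
[o, u, a] len 3
[o, u, a, p] len 4
[p, a] len 2
[a] len 1
[a, i] len 2
[a, i, l] len 3
[a, i, l, b] len 4
[l, b, i] len 3
[l, b, i, u] len 4
[l, b, i, u, a] len 5
Longest all-distinct length: 5.

5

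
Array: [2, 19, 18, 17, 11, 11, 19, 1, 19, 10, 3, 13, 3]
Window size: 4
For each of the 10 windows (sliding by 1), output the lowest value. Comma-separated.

(2, 19, 18, 17) → min 2
(19, 18, 17, 11) → min 11
(18, 17, 11, 11) → min 11
(17, 11, 11, 19) → min 11
(11, 11, 19, 1) → min 1
(11, 19, 1, 19) → min 1
(19, 1, 19, 10) → min 1
(1, 19, 10, 3) → min 1
(19, 10, 3, 13) → min 3
(10, 3, 13, 3) → min 3

2, 11, 11, 11, 1, 1, 1, 1, 3, 3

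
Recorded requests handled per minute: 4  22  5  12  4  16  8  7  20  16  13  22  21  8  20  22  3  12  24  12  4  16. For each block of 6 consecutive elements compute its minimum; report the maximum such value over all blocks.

8

(4, 22, 5, 12, 4, 16) → min 4
(22, 5, 12, 4, 16, 8) → min 4
(5, 12, 4, 16, 8, 7) → min 4
(12, 4, 16, 8, 7, 20) → min 4
(4, 16, 8, 7, 20, 16) → min 4
(16, 8, 7, 20, 16, 13) → min 7
(8, 7, 20, 16, 13, 22) → min 7
(7, 20, 16, 13, 22, 21) → min 7
(20, 16, 13, 22, 21, 8) → min 8
(16, 13, 22, 21, 8, 20) → min 8
(13, 22, 21, 8, 20, 22) → min 8
(22, 21, 8, 20, 22, 3) → min 3
(21, 8, 20, 22, 3, 12) → min 3
(8, 20, 22, 3, 12, 24) → min 3
(20, 22, 3, 12, 24, 12) → min 3
(22, 3, 12, 24, 12, 4) → min 3
(3, 12, 24, 12, 4, 16) → min 3
Maximum of these is 8.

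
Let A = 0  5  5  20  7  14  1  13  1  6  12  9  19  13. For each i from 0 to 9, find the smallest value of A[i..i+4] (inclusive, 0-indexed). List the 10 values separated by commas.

Sliding a size-5 window across the 14 values:
(0, 5, 5, 20, 7) → min 0
(5, 5, 20, 7, 14) → min 5
(5, 20, 7, 14, 1) → min 1
(20, 7, 14, 1, 13) → min 1
(7, 14, 1, 13, 1) → min 1
(14, 1, 13, 1, 6) → min 1
(1, 13, 1, 6, 12) → min 1
(13, 1, 6, 12, 9) → min 1
(1, 6, 12, 9, 19) → min 1
(6, 12, 9, 19, 13) → min 6

0, 5, 1, 1, 1, 1, 1, 1, 1, 6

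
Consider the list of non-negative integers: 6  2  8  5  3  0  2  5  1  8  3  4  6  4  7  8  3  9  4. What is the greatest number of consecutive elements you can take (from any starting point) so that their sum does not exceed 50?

[6] sum 6 len 1
[6, 2] sum 8 len 2
[6, 2, 8] sum 16 len 3
[6, 2, 8, 5] sum 21 len 4
[6, 2, 8, 5, 3] sum 24 len 5
[6, 2, 8, 5, 3, 0] sum 24 len 6
[6, 2, 8, 5, 3, 0, 2] sum 26 len 7
[6, 2, 8, 5, 3, 0, 2, 5] sum 31 len 8
[6, 2, 8, 5, 3, 0, 2, 5, 1] sum 32 len 9
[6, 2, 8, 5, 3, 0, 2, 5, 1, 8] sum 40 len 10
[6, 2, 8, 5, 3, 0, 2, 5, 1, 8, 3] sum 43 len 11
[6, 2, 8, 5, 3, 0, 2, 5, 1, 8, 3, 4] sum 47 len 12
[2, 8, 5, 3, 0, 2, 5, 1, 8, 3, 4, 6] sum 47 len 12
[8, 5, 3, 0, 2, 5, 1, 8, 3, 4, 6, 4] sum 49 len 12
[5, 3, 0, 2, 5, 1, 8, 3, 4, 6, 4, 7] sum 48 len 12
[0, 2, 5, 1, 8, 3, 4, 6, 4, 7, 8] sum 48 len 11
[5, 1, 8, 3, 4, 6, 4, 7, 8, 3] sum 49 len 10
[3, 4, 6, 4, 7, 8, 3, 9] sum 44 len 8
[3, 4, 6, 4, 7, 8, 3, 9, 4] sum 48 len 9
Longest length seen: 12.

12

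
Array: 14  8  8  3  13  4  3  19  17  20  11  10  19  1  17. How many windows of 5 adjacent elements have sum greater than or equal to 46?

[14, 8, 8, 3, 13] → sum 46  ≥ 46 ✓
[8, 8, 3, 13, 4] → sum 36
[8, 3, 13, 4, 3] → sum 31
[3, 13, 4, 3, 19] → sum 42
[13, 4, 3, 19, 17] → sum 56  ≥ 46 ✓
[4, 3, 19, 17, 20] → sum 63  ≥ 46 ✓
[3, 19, 17, 20, 11] → sum 70  ≥ 46 ✓
[19, 17, 20, 11, 10] → sum 77  ≥ 46 ✓
[17, 20, 11, 10, 19] → sum 77  ≥ 46 ✓
[20, 11, 10, 19, 1] → sum 61  ≥ 46 ✓
[11, 10, 19, 1, 17] → sum 58  ≥ 46 ✓
8 windows satisfy the condition.

8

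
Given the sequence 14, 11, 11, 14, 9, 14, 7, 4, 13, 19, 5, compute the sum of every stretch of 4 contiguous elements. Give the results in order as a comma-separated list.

50, 45, 48, 44, 34, 38, 43, 41

(14, 11, 11, 14) → sum 50
(11, 11, 14, 9) → sum 45
(11, 14, 9, 14) → sum 48
(14, 9, 14, 7) → sum 44
(9, 14, 7, 4) → sum 34
(14, 7, 4, 13) → sum 38
(7, 4, 13, 19) → sum 43
(4, 13, 19, 5) → sum 41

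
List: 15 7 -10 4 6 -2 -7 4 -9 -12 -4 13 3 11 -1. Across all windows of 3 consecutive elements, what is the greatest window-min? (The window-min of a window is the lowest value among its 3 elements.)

[15, 7, -10] → min -10
[7, -10, 4] → min -10
[-10, 4, 6] → min -10
[4, 6, -2] → min -2
[6, -2, -7] → min -7
[-2, -7, 4] → min -7
[-7, 4, -9] → min -9
[4, -9, -12] → min -12
[-9, -12, -4] → min -12
[-12, -4, 13] → min -12
[-4, 13, 3] → min -4
[13, 3, 11] → min 3
[3, 11, -1] → min -1
Greatest of these is 3.

3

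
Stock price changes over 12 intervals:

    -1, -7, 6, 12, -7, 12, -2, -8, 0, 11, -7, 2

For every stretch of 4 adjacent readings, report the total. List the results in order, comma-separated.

[-1, -7, 6, 12] → sum 10
[-7, 6, 12, -7] → sum 4
[6, 12, -7, 12] → sum 23
[12, -7, 12, -2] → sum 15
[-7, 12, -2, -8] → sum -5
[12, -2, -8, 0] → sum 2
[-2, -8, 0, 11] → sum 1
[-8, 0, 11, -7] → sum -4
[0, 11, -7, 2] → sum 6

10, 4, 23, 15, -5, 2, 1, -4, 6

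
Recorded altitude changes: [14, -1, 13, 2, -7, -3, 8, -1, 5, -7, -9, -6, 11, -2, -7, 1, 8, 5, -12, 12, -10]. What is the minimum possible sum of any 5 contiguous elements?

-18

14 -1 13 2 -7 → sum 21
-1 13 2 -7 -3 → sum 4
13 2 -7 -3 8 → sum 13
2 -7 -3 8 -1 → sum -1
-7 -3 8 -1 5 → sum 2
-3 8 -1 5 -7 → sum 2
8 -1 5 -7 -9 → sum -4
-1 5 -7 -9 -6 → sum -18
5 -7 -9 -6 11 → sum -6
-7 -9 -6 11 -2 → sum -13
-9 -6 11 -2 -7 → sum -13
-6 11 -2 -7 1 → sum -3
11 -2 -7 1 8 → sum 11
-2 -7 1 8 5 → sum 5
-7 1 8 5 -12 → sum -5
1 8 5 -12 12 → sum 14
8 5 -12 12 -10 → sum 3
Minimum of these is -18.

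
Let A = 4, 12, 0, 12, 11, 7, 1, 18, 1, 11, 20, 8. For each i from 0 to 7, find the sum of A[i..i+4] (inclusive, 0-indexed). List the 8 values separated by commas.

Sliding a size-5 window across the 12 values:
4 12 0 12 11 → sum 39
12 0 12 11 7 → sum 42
0 12 11 7 1 → sum 31
12 11 7 1 18 → sum 49
11 7 1 18 1 → sum 38
7 1 18 1 11 → sum 38
1 18 1 11 20 → sum 51
18 1 11 20 8 → sum 58

39, 42, 31, 49, 38, 38, 51, 58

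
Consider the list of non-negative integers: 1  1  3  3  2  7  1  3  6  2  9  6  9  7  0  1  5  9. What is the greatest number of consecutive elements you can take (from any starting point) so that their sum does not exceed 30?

10

add 1: [1] sum 1, len 1
add 1: [1, 1] sum 2, len 2
add 3: [1, 1, 3] sum 5, len 3
add 3: [1, 1, 3, 3] sum 8, len 4
add 2: [1, 1, 3, 3, 2] sum 10, len 5
add 7: [1, 1, 3, 3, 2, 7] sum 17, len 6
add 1: [1, 1, 3, 3, 2, 7, 1] sum 18, len 7
add 3: [1, 1, 3, 3, 2, 7, 1, 3] sum 21, len 8
add 6: [1, 1, 3, 3, 2, 7, 1, 3, 6] sum 27, len 9
add 2: [1, 1, 3, 3, 2, 7, 1, 3, 6, 2] sum 29, len 10
add 9: [2, 7, 1, 3, 6, 2, 9] sum 30, len 7
add 6: [1, 3, 6, 2, 9, 6] sum 27, len 6
add 9: [2, 9, 6, 9] sum 26, len 4
add 7: [6, 9, 7] sum 22, len 3
add 0: [6, 9, 7, 0] sum 22, len 4
add 1: [6, 9, 7, 0, 1] sum 23, len 5
add 5: [6, 9, 7, 0, 1, 5] sum 28, len 6
add 9: [7, 0, 1, 5, 9] sum 22, len 5
Longest length seen: 10.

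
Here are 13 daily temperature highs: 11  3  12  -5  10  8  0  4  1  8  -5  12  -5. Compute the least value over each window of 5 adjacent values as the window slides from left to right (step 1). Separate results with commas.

-5, -5, -5, -5, 0, 0, -5, -5, -5

[11, 3, 12, -5, 10] → min -5
[3, 12, -5, 10, 8] → min -5
[12, -5, 10, 8, 0] → min -5
[-5, 10, 8, 0, 4] → min -5
[10, 8, 0, 4, 1] → min 0
[8, 0, 4, 1, 8] → min 0
[0, 4, 1, 8, -5] → min -5
[4, 1, 8, -5, 12] → min -5
[1, 8, -5, 12, -5] → min -5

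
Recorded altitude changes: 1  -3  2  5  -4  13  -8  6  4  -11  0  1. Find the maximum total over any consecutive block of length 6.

Window sums for each of the 7 positions:
(1, -3, 2, 5, -4, 13) → sum 14
(-3, 2, 5, -4, 13, -8) → sum 5
(2, 5, -4, 13, -8, 6) → sum 14
(5, -4, 13, -8, 6, 4) → sum 16
(-4, 13, -8, 6, 4, -11) → sum 0
(13, -8, 6, 4, -11, 0) → sum 4
(-8, 6, 4, -11, 0, 1) → sum -8
Maximum of these is 16.

16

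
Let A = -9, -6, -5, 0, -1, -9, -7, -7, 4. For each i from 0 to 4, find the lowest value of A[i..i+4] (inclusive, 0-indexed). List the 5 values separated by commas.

-9, -9, -9, -9, -9

-9 -6 -5 0 -1 → min -9
-6 -5 0 -1 -9 → min -9
-5 0 -1 -9 -7 → min -9
0 -1 -9 -7 -7 → min -9
-1 -9 -7 -7 4 → min -9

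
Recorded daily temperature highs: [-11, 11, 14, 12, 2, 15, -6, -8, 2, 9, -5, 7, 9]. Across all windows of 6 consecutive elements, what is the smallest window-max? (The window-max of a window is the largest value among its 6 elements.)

9

-11 11 14 12 2 15 → max 15
11 14 12 2 15 -6 → max 15
14 12 2 15 -6 -8 → max 15
12 2 15 -6 -8 2 → max 15
2 15 -6 -8 2 9 → max 15
15 -6 -8 2 9 -5 → max 15
-6 -8 2 9 -5 7 → max 9
-8 2 9 -5 7 9 → max 9
Smallest of these is 9.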